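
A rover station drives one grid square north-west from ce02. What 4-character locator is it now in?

Longitude square 0; −1 → -1, wraps to 9, carry into field.
Longitude field C = 2; −1 → 1 = B.
Latitude square 2; +1 → 3.

BE93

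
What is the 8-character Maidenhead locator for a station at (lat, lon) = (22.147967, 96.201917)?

NL82cd45

Shift to the Maidenhead origin (180°W, 90°S): lon 276.20192, lat 112.14797.
Field: lon ⌊276.20192/20⌋ = 13 → N; lat ⌊112.14797/10⌋ = 11 → L.
Square: lon ⌊16.20192/2⌋ = 8; lat ⌊2.14797/1⌋ = 2.
Subsquare: lon ⌊0.20192/0.0833333⌋ = 2 → c; lat ⌊0.14797/0.0416667⌋ = 3 → d.
Extended square: lon ⌊0.03525/0.00833333⌋ = 4; lat ⌊0.02297/0.00416667⌋ = 5.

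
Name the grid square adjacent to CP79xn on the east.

Longitude subsquare x = 23; +1 → 24, wraps to 0 = a, carry into square.
Longitude square 7; +1 → 8.
The latitude characters are unchanged.

CP89an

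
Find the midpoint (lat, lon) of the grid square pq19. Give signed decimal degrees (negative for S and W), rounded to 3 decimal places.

79.500, 123.000

Field P=15, Q=16: +15·20° lon, +16·10° lat → SW at lon 120°, lat 70°.
Square 1, 9: +1·2° lon, +9·1° lat → SW at lon 122°, lat 79°.
Cell spans 2° lon × 1° lat. Centre is SW corner plus half of each.
latitude 79.500, longitude 123.000.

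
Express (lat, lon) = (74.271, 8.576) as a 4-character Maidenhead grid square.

JQ44

Offset from 180°W / 90°S: lon 188.58°, lat 164.27°.
Field: 188.58/20 → 9 → J, 164.27/10 → 16 → Q; chars JQ.
Square: 8.58/2 → 4, 4.27/1 → 4; chars 44.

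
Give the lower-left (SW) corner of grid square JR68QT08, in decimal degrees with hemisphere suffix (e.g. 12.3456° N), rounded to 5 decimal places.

88.82500° N, 13.33333° E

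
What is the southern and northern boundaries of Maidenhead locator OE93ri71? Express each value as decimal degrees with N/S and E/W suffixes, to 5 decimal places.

Field O=14, E=4: +14·20° lon, +4·10° lat → SW at lon 100°, lat -50°.
Square 9, 3: +9·2° lon, +3·1° lat → SW at lon 118°, lat -47°.
Subsquare r=17, i=8: +17·0.0833333° lon, +8·0.0416667° lat → SW at lon 119.417°, lat -46.6667°.
Extended square 7, 1: +7·0.00833333° lon, +1·0.00416667° lat → SW at lon 119.475°, lat -46.6625°.
Cell spans 0.00833333° lon × 0.00416667° lat.
south 46.66250° S, north 46.65833° S.

46.66250° S, 46.65833° S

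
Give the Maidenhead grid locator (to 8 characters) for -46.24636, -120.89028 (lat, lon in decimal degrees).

CE93ns30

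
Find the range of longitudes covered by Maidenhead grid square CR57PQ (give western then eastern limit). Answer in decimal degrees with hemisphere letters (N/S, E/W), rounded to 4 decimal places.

Field C=2, R=17: +2·20° lon, +17·10° lat → SW at lon -140°, lat 80°.
Square 5, 7: +5·2° lon, +7·1° lat → SW at lon -130°, lat 87°.
Subsquare p=15, q=16: +15·0.0833333° lon, +16·0.0416667° lat → SW at lon -128.75°, lat 87.6667°.
Cell spans 0.0833333° lon × 0.0416667° lat.
west 128.7500° W, east 128.6667° W.

128.7500° W, 128.6667° W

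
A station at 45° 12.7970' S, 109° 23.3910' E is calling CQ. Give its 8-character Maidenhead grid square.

OE44qs68

Add 180° to longitude and 90° to latitude: 289.38985, 44.78672.
Field: lon ⌊289.38985/20⌋ = 14 → O; lat ⌊44.78672/10⌋ = 4 → E.
Square: lon ⌊9.38985/2⌋ = 4; lat ⌊4.78672/1⌋ = 4.
Subsquare: lon ⌊1.38985/0.0833333⌋ = 16 → q; lat ⌊0.78672/0.0416667⌋ = 18 → s.
Extended square: lon ⌊0.05652/0.00833333⌋ = 6; lat ⌊0.03672/0.00416667⌋ = 8.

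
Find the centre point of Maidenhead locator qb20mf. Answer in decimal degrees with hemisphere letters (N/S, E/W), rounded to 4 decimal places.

79.7708° S, 145.0417° E

Field Q=16, B=1: +16·20° lon, +1·10° lat → SW at lon 140°, lat -80°.
Square 2, 0: +2·2° lon, +0·1° lat → SW at lon 144°, lat -80°.
Subsquare m=12, f=5: +12·0.0833333° lon, +5·0.0416667° lat → SW at lon 145°, lat -79.7917°.
Cell spans 0.0833333° lon × 0.0416667° lat. Centre is SW corner plus half of each.
latitude 79.7708° S, longitude 145.0417° E.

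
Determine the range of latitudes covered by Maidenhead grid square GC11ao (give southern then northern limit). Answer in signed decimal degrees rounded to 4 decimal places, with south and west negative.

-68.4167, -68.3750

Field G=6, C=2: +6·20° lon, +2·10° lat → SW at lon -60°, lat -70°.
Square 1, 1: +1·2° lon, +1·1° lat → SW at lon -58°, lat -69°.
Subsquare a=0, o=14: +0·0.0833333° lon, +14·0.0416667° lat → SW at lon -58°, lat -68.4167°.
Cell spans 0.0833333° lon × 0.0416667° lat.
south -68.4167, north -68.3750.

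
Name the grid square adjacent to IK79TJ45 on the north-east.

Longitude extended square 4; +1 → 5.
Latitude extended square 5; +1 → 6.

IK79tj56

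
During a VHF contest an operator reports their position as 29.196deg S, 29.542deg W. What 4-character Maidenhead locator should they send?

HG50

Add 180° to longitude and 90° to latitude: 150.46, 60.80.
Field: 150.46/20 → 7 → H, 60.80/10 → 6 → G; chars HG.
Square: 10.46/2 → 5, 0.80/1 → 0; chars 50.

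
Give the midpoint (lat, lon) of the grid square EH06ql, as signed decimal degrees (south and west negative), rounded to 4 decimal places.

-13.5208, -98.6250

Field E=4, H=7: +4·20° lon, +7·10° lat → SW at lon -100°, lat -20°.
Square 0, 6: +0·2° lon, +6·1° lat → SW at lon -100°, lat -14°.
Subsquare q=16, l=11: +16·0.0833333° lon, +11·0.0416667° lat → SW at lon -98.6667°, lat -13.5417°.
Cell spans 0.0833333° lon × 0.0416667° lat. Centre is SW corner plus half of each.
latitude -13.5208, longitude -98.6250.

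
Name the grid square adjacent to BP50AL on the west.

Longitude subsquare a = 0; −1 → -1, wraps to 23 = x, carry into square.
Longitude square 5; −1 → 4.
The latitude characters are unchanged.

BP40xl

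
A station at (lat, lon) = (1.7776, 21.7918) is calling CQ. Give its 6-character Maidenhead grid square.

KJ01vs

Offset from 180°W / 90°S: lon 201.7918°, lat 91.7776°.
Field: lon ⌊201.7918/20⌋ = 10 → K; lat ⌊91.7776/10⌋ = 9 → J.
Square: lon ⌊1.7918/2⌋ = 0; lat ⌊1.7776/1⌋ = 1.
Subsquare: lon ⌊1.7918/0.0833333⌋ = 21 → v; lat ⌊0.7776/0.0416667⌋ = 18 → s.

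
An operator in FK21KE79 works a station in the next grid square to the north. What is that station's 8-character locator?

FK21kf70

Latitude extended square 9; +1 → 10, wraps to 0, carry into subsquare.
Latitude subsquare e = 4; +1 → 5 = f.
The longitude characters are unchanged.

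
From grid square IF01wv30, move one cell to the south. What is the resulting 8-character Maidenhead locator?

IF01wu39

Latitude extended square 0; −1 → -1, wraps to 9, carry into subsquare.
Latitude subsquare v = 21; −1 → 20 = u.
The longitude characters are unchanged.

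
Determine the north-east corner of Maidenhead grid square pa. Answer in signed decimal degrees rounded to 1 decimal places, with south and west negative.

Field P=15, A=0: +15·20° lon, +0·10° lat → SW at lon 120°, lat -90°.
Cell spans 20° lon × 10° lat. NE corner is SW corner plus one full cell.
latitude -80.0, longitude 140.0.

-80.0, 140.0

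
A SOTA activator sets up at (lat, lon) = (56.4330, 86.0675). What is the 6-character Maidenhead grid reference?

NO36ak

Offset from 180°W / 90°S: lon 266.0675°, lat 146.4330°.
Field (20°×10°, letters A–R): 266.0675/20 → 13 → N, 146.4330/10 → 14 → O; chars NO.
Square (2°×1°, digits 0–9): 6.0675/2 → 3, 6.4330/1 → 6; chars 36.
Subsquare (5′×2.5′, letters a–x): 0.0675/0.0833333 → 0 → a, 0.4330/0.0416667 → 10 → k; chars ak.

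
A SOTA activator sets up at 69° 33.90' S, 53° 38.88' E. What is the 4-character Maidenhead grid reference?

LC60

Shift to the Maidenhead origin (180°W, 90°S): lon 233.65, lat 20.44.
Field: 233.65/20 → 11 → L, 20.44/10 → 2 → C; chars LC.
Square: 13.65/2 → 6, 0.44/1 → 0; chars 60.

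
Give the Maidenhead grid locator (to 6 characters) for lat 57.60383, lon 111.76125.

OO57vo

Add 180° to longitude and 90° to latitude: 291.7613, 147.6038.
Field: 291.7613/20 → 14 → O, 147.6038/10 → 14 → O; chars OO.
Square: 11.7613/2 → 5, 7.6038/1 → 7; chars 57.
Subsquare: 1.7613/0.0833333 → 21 → v, 0.6038/0.0416667 → 14 → o; chars vo.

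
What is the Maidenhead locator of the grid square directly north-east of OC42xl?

OC52am

Longitude subsquare x = 23; +1 → 24, wraps to 0 = a, carry into square.
Longitude square 4; +1 → 5.
Latitude subsquare l = 11; +1 → 12 = m.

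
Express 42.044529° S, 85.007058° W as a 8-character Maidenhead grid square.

EE77lw99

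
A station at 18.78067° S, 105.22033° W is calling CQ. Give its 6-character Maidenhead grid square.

DH71jf

Offset from 180°W / 90°S: lon 74.7797°, lat 71.2193°.
Field: 74.7797/20 → 3 → D, 71.2193/10 → 7 → H; chars DH.
Square: 14.7797/2 → 7, 1.2193/1 → 1; chars 71.
Subsquare: 0.7797/0.0833333 → 9 → j, 0.2193/0.0416667 → 5 → f; chars jf.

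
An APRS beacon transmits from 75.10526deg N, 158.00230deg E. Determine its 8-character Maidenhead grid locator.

QQ95ac05

Shift to the Maidenhead origin (180°W, 90°S): lon 338.00230, lat 165.10526.
Field: lon ⌊338.00230/20⌋ = 16 → Q; lat ⌊165.10526/10⌋ = 16 → Q.
Square: lon ⌊18.00230/2⌋ = 9; lat ⌊5.10526/1⌋ = 5.
Subsquare: lon ⌊0.00230/0.0833333⌋ = 0 → a; lat ⌊0.10526/0.0416667⌋ = 2 → c.
Extended square: lon ⌊0.00230/0.00833333⌋ = 0; lat ⌊0.02193/0.00416667⌋ = 5.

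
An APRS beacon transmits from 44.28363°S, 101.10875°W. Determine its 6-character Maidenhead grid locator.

Add 180° to longitude and 90° to latitude: 78.8912, 45.7164.
Field: lon ⌊78.8912/20⌋ = 3 → D; lat ⌊45.7164/10⌋ = 4 → E.
Square: lon ⌊18.8912/2⌋ = 9; lat ⌊5.7164/1⌋ = 5.
Subsquare: lon ⌊0.8912/0.0833333⌋ = 10 → k; lat ⌊0.7164/0.0416667⌋ = 17 → r.

DE95kr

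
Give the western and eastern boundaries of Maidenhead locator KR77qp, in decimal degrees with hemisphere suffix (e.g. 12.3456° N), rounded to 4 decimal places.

Field K=10, R=17: +10·20° lon, +17·10° lat → SW at lon 20°, lat 80°.
Square 7, 7: +7·2° lon, +7·1° lat → SW at lon 34°, lat 87°.
Subsquare q=16, p=15: +16·0.0833333° lon, +15·0.0416667° lat → SW at lon 35.3333°, lat 87.625°.
Cell spans 0.0833333° lon × 0.0416667° lat.
west 35.3333° E, east 35.4167° E.

35.3333° E, 35.4167° E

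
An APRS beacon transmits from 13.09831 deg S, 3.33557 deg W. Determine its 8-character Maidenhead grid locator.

IH86hv96

Add 180° to longitude and 90° to latitude: 176.66443, 76.90169.
Field (20°×10°, letters A–R): lon ⌊176.66443/20⌋ = 8 → I; lat ⌊76.90169/10⌋ = 7 → H.
Square (2°×1°, digits 0–9): lon ⌊16.66443/2⌋ = 8; lat ⌊6.90169/1⌋ = 6.
Subsquare (5′×2.5′, letters a–x): lon ⌊0.66443/0.0833333⌋ = 7 → h; lat ⌊0.90169/0.0416667⌋ = 21 → v.
Extended square (30″×15″, digits 0–9): lon ⌊0.08110/0.00833333⌋ = 9; lat ⌊0.02669/0.00416667⌋ = 6.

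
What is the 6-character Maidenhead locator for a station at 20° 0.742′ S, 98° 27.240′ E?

NG99fx

Offset from 180°W / 90°S: lon 278.4540°, lat 69.9876°.
Field: lon ⌊278.4540/20⌋ = 13 → N; lat ⌊69.9876/10⌋ = 6 → G.
Square: lon ⌊18.4540/2⌋ = 9; lat ⌊9.9876/1⌋ = 9.
Subsquare: lon ⌊0.4540/0.0833333⌋ = 5 → f; lat ⌊0.9876/0.0416667⌋ = 23 → x.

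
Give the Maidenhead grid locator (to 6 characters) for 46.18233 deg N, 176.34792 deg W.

Add 180° to longitude and 90° to latitude: 3.6521, 136.1823.
Field: lon ⌊3.6521/20⌋ = 0 → A; lat ⌊136.1823/10⌋ = 13 → N.
Square: lon ⌊3.6521/2⌋ = 1; lat ⌊6.1823/1⌋ = 6.
Subsquare: lon ⌊1.6521/0.0833333⌋ = 19 → t; lat ⌊0.1823/0.0416667⌋ = 4 → e.

AN16te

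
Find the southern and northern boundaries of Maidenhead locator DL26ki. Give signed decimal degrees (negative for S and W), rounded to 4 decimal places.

26.3333, 26.3750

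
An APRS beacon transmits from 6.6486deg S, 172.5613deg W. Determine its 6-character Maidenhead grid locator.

AI33ri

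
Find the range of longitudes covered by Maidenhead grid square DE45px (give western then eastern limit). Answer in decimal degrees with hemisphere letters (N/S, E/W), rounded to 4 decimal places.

Field D=3, E=4: +3·20° lon, +4·10° lat → SW at lon -120°, lat -50°.
Square 4, 5: +4·2° lon, +5·1° lat → SW at lon -112°, lat -45°.
Subsquare p=15, x=23: +15·0.0833333° lon, +23·0.0416667° lat → SW at lon -110.75°, lat -44.0417°.
Cell spans 0.0833333° lon × 0.0416667° lat.
west 110.7500° W, east 110.6667° W.

110.7500° W, 110.6667° W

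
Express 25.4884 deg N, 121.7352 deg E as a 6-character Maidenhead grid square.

PL05ul

Offset from 180°W / 90°S: lon 301.7352°, lat 115.4884°.
Field: lon ⌊301.7352/20⌋ = 15 → P; lat ⌊115.4884/10⌋ = 11 → L.
Square: lon ⌊1.7352/2⌋ = 0; lat ⌊5.4884/1⌋ = 5.
Subsquare: lon ⌊1.7352/0.0833333⌋ = 20 → u; lat ⌊0.4884/0.0416667⌋ = 11 → l.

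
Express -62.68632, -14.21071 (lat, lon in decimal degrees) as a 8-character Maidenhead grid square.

IC27vh45

Shift to the Maidenhead origin (180°W, 90°S): lon 165.78929, lat 27.31368.
Field: lon ⌊165.78929/20⌋ = 8 → I; lat ⌊27.31368/10⌋ = 2 → C.
Square: lon ⌊5.78929/2⌋ = 2; lat ⌊7.31368/1⌋ = 7.
Subsquare: lon ⌊1.78929/0.0833333⌋ = 21 → v; lat ⌊0.31368/0.0416667⌋ = 7 → h.
Extended square: lon ⌊0.03929/0.00833333⌋ = 4; lat ⌊0.02201/0.00416667⌋ = 5.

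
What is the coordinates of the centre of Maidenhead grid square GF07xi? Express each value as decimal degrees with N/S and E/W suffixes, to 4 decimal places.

Field G=6, F=5: +6·20° lon, +5·10° lat → SW at lon -60°, lat -40°.
Square 0, 7: +0·2° lon, +7·1° lat → SW at lon -60°, lat -33°.
Subsquare x=23, i=8: +23·0.0833333° lon, +8·0.0416667° lat → SW at lon -58.0833°, lat -32.6667°.
Cell spans 0.0833333° lon × 0.0416667° lat. Centre is SW corner plus half of each.
latitude 32.6458° S, longitude 58.0417° W.

32.6458° S, 58.0417° W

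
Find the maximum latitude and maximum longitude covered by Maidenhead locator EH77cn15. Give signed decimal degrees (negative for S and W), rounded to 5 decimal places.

-12.43333, -85.81667

Field E=4, H=7: +4·20° lon, +7·10° lat → SW at lon -100°, lat -20°.
Square 7, 7: +7·2° lon, +7·1° lat → SW at lon -86°, lat -13°.
Subsquare c=2, n=13: +2·0.0833333° lon, +13·0.0416667° lat → SW at lon -85.8333°, lat -12.4583°.
Extended square 1, 5: +1·0.00833333° lon, +5·0.00416667° lat → SW at lon -85.825°, lat -12.4375°.
Cell spans 0.00833333° lon × 0.00416667° lat. NE corner is SW corner plus one full cell.
latitude -12.43333, longitude -85.81667.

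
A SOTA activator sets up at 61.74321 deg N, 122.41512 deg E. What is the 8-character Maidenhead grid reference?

Add 180° to longitude and 90° to latitude: 302.41512, 151.74321.
Field: 302.41512/20 → 15 → P, 151.74321/10 → 15 → P; chars PP.
Square: 2.41512/2 → 1, 1.74321/1 → 1; chars 11.
Subsquare: 0.41512/0.0833333 → 4 → e, 0.74321/0.0416667 → 17 → r; chars er.
Extended square: 0.08179/0.00833333 → 9, 0.03488/0.00416667 → 8; chars 98.

PP11er98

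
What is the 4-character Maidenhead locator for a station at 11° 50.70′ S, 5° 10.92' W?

Offset from 180°W / 90°S: lon 174.82°, lat 78.16°.
Field: 174.82/20 → 8 → I, 78.16/10 → 7 → H; chars IH.
Square: 14.82/2 → 7, 8.16/1 → 8; chars 78.

IH78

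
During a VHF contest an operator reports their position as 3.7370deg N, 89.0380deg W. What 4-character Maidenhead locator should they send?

Add 180° to longitude and 90° to latitude: 90.96, 93.74.
Field: lon ⌊90.96/20⌋ = 4 → E; lat ⌊93.74/10⌋ = 9 → J.
Square: lon ⌊10.96/2⌋ = 5; lat ⌊3.74/1⌋ = 3.

EJ53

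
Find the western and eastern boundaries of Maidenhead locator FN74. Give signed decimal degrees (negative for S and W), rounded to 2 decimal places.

Field F=5, N=13: +5·20° lon, +13·10° lat → SW at lon -80°, lat 40°.
Square 7, 4: +7·2° lon, +4·1° lat → SW at lon -66°, lat 44°.
Cell spans 2° lon × 1° lat.
west -66.00, east -64.00.

-66.00, -64.00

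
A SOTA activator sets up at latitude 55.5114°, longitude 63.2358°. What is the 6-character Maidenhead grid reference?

MO15om

Add 180° to longitude and 90° to latitude: 243.2358, 145.5114.
Field: 243.2358/20 → 12 → M, 145.5114/10 → 14 → O; chars MO.
Square: 3.2358/2 → 1, 5.5114/1 → 5; chars 15.
Subsquare: 1.2358/0.0833333 → 14 → o, 0.5114/0.0416667 → 12 → m; chars om.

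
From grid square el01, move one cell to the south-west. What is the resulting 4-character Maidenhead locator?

DL90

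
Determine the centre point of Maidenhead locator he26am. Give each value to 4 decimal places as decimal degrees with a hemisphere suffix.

Field H=7, E=4: +7·20° lon, +4·10° lat → SW at lon -40°, lat -50°.
Square 2, 6: +2·2° lon, +6·1° lat → SW at lon -36°, lat -44°.
Subsquare a=0, m=12: +0·0.0833333° lon, +12·0.0416667° lat → SW at lon -36°, lat -43.5°.
Cell spans 0.0833333° lon × 0.0416667° lat. Centre is SW corner plus half of each.
latitude 43.4792° S, longitude 35.9583° W.

43.4792° S, 35.9583° W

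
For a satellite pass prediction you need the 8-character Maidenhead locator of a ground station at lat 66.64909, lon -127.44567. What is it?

Add 180° to longitude and 90° to latitude: 52.55433, 156.64909.
Field: lon ⌊52.55433/20⌋ = 2 → C; lat ⌊156.64909/10⌋ = 15 → P.
Square: lon ⌊12.55433/2⌋ = 6; lat ⌊6.64909/1⌋ = 6.
Subsquare: lon ⌊0.55433/0.0833333⌋ = 6 → g; lat ⌊0.64909/0.0416667⌋ = 15 → p.
Extended square: lon ⌊0.05433/0.00833333⌋ = 6; lat ⌊0.02409/0.00416667⌋ = 5.

CP66gp65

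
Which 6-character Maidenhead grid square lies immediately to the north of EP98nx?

EP99na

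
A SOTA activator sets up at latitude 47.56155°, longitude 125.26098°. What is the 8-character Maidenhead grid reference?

PN27pn14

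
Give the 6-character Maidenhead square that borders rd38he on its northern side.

RD38hf

Latitude subsquare e = 4; +1 → 5 = f.
The longitude characters are unchanged.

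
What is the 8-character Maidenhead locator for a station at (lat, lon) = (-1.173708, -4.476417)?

II78st28

Add 180° to longitude and 90° to latitude: 175.52358, 88.82629.
Field: 175.52358/20 → 8 → I, 88.82629/10 → 8 → I; chars II.
Square: 15.52358/2 → 7, 8.82629/1 → 8; chars 78.
Subsquare: 1.52358/0.0833333 → 18 → s, 0.82629/0.0416667 → 19 → t; chars st.
Extended square: 0.02358/0.00833333 → 2, 0.03463/0.00416667 → 8; chars 28.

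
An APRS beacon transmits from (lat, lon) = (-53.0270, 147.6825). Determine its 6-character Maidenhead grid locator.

QD36ux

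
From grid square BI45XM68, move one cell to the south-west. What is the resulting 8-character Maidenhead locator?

BI45xm57

Longitude extended square 6; −1 → 5.
Latitude extended square 8; −1 → 7.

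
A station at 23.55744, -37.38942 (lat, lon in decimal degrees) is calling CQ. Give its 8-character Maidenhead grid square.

HL13hn33

Shift to the Maidenhead origin (180°W, 90°S): lon 142.61058, lat 113.55744.
Field: 142.61058/20 → 7 → H, 113.55744/10 → 11 → L; chars HL.
Square: 2.61058/2 → 1, 3.55744/1 → 3; chars 13.
Subsquare: 0.61058/0.0833333 → 7 → h, 0.55744/0.0416667 → 13 → n; chars hn.
Extended square: 0.02725/0.00833333 → 3, 0.01577/0.00416667 → 3; chars 33.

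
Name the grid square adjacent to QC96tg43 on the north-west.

Longitude extended square 4; −1 → 3.
Latitude extended square 3; +1 → 4.

QC96tg34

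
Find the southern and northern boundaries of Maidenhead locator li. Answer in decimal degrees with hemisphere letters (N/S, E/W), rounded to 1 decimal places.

Field L=11, I=8: +11·20° lon, +8·10° lat → SW at lon 40°, lat -10°.
Cell spans 20° lon × 10° lat.
south 10.0° S, north 0.0° N.

10.0° S, 0.0° N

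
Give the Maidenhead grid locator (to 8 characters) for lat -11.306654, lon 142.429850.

QH18fq16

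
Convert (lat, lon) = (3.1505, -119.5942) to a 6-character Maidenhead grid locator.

DJ03ed

Offset from 180°W / 90°S: lon 60.4058°, lat 93.1505°.
Field: 60.4058/20 → 3 → D, 93.1505/10 → 9 → J; chars DJ.
Square: 0.4058/2 → 0, 3.1505/1 → 3; chars 03.
Subsquare: 0.4058/0.0833333 → 4 → e, 0.1505/0.0416667 → 3 → d; chars ed.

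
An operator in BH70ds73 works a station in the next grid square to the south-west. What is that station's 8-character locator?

BH70ds62

Longitude extended square 7; −1 → 6.
Latitude extended square 3; −1 → 2.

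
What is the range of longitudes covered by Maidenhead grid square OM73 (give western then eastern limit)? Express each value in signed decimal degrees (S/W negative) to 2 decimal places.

Field O=14, M=12: +14·20° lon, +12·10° lat → SW at lon 100°, lat 30°.
Square 7, 3: +7·2° lon, +3·1° lat → SW at lon 114°, lat 33°.
Cell spans 2° lon × 1° lat.
west 114.00, east 116.00.

114.00, 116.00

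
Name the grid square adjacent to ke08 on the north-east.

Longitude square 0; +1 → 1.
Latitude square 8; +1 → 9.

KE19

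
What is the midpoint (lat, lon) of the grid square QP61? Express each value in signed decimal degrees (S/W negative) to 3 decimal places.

61.500, 153.000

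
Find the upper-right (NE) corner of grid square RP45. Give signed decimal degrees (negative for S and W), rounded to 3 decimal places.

66.000, 170.000

Field R=17, P=15: +17·20° lon, +15·10° lat → SW at lon 160°, lat 60°.
Square 4, 5: +4·2° lon, +5·1° lat → SW at lon 168°, lat 65°.
Cell spans 2° lon × 1° lat. NE corner is SW corner plus one full cell.
latitude 66.000, longitude 170.000.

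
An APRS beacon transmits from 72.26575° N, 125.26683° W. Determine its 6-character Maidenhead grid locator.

Shift to the Maidenhead origin (180°W, 90°S): lon 54.7332, lat 162.2657.
Field (20°×10°, letters A–R): 54.7332/20 → 2 → C, 162.2657/10 → 16 → Q; chars CQ.
Square (2°×1°, digits 0–9): 14.7332/2 → 7, 2.2657/1 → 2; chars 72.
Subsquare (5′×2.5′, letters a–x): 0.7332/0.0833333 → 8 → i, 0.2657/0.0416667 → 6 → g; chars ig.

CQ72ig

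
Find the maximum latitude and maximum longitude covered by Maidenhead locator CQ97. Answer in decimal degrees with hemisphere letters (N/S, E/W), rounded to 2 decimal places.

Field C=2, Q=16: +2·20° lon, +16·10° lat → SW at lon -140°, lat 70°.
Square 9, 7: +9·2° lon, +7·1° lat → SW at lon -122°, lat 77°.
Cell spans 2° lon × 1° lat. NE corner is SW corner plus one full cell.
latitude 78.00° N, longitude 120.00° W.

78.00° N, 120.00° W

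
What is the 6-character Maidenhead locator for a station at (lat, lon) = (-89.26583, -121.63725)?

Offset from 180°W / 90°S: lon 58.3628°, lat 0.7342°.
Field: 58.3628/20 → 2 → C, 0.7342/10 → 0 → A; chars CA.
Square: 18.3628/2 → 9, 0.7342/1 → 0; chars 90.
Subsquare: 0.3628/0.0833333 → 4 → e, 0.7342/0.0416667 → 17 → r; chars er.

CA90er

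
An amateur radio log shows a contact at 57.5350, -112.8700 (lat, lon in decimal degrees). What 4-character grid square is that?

DO37

Offset from 180°W / 90°S: lon 67.13°, lat 147.53°.
Field: 67.13/20 → 3 → D, 147.53/10 → 14 → O; chars DO.
Square: 7.13/2 → 3, 7.53/1 → 7; chars 37.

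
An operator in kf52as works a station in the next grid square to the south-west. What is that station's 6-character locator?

KF42xr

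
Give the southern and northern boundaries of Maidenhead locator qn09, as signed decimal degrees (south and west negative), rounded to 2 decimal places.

Field Q=16, N=13: +16·20° lon, +13·10° lat → SW at lon 140°, lat 40°.
Square 0, 9: +0·2° lon, +9·1° lat → SW at lon 140°, lat 49°.
Cell spans 2° lon × 1° lat.
south 49.00, north 50.00.

49.00, 50.00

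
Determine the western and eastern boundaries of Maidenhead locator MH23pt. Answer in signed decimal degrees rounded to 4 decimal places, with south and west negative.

65.2500, 65.3333

Field M=12, H=7: +12·20° lon, +7·10° lat → SW at lon 60°, lat -20°.
Square 2, 3: +2·2° lon, +3·1° lat → SW at lon 64°, lat -17°.
Subsquare p=15, t=19: +15·0.0833333° lon, +19·0.0416667° lat → SW at lon 65.25°, lat -16.2083°.
Cell spans 0.0833333° lon × 0.0416667° lat.
west 65.2500, east 65.3333.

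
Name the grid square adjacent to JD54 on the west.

JD44

Longitude square 5; −1 → 4.
The latitude characters are unchanged.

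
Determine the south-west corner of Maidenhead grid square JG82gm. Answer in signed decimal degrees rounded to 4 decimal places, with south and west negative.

-27.5000, 16.5000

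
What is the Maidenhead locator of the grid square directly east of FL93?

GL03

Longitude square 9; +1 → 10, wraps to 0, carry into field.
Longitude field F = 5; +1 → 6 = G.
The latitude characters are unchanged.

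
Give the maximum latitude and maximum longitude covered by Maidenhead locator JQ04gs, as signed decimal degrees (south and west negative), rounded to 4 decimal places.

74.7917, 0.5833

Field J=9, Q=16: +9·20° lon, +16·10° lat → SW at lon 0°, lat 70°.
Square 0, 4: +0·2° lon, +4·1° lat → SW at lon 0°, lat 74°.
Subsquare g=6, s=18: +6·0.0833333° lon, +18·0.0416667° lat → SW at lon 0.5°, lat 74.75°.
Cell spans 0.0833333° lon × 0.0416667° lat. NE corner is SW corner plus one full cell.
latitude 74.7917, longitude 0.5833.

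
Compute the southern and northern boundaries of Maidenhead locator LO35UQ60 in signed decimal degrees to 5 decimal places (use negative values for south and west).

55.66667, 55.67083

Field L=11, O=14: +11·20° lon, +14·10° lat → SW at lon 40°, lat 50°.
Square 3, 5: +3·2° lon, +5·1° lat → SW at lon 46°, lat 55°.
Subsquare u=20, q=16: +20·0.0833333° lon, +16·0.0416667° lat → SW at lon 47.6667°, lat 55.6667°.
Extended square 6, 0: +6·0.00833333° lon, +0·0.00416667° lat → SW at lon 47.7167°, lat 55.6667°.
Cell spans 0.00833333° lon × 0.00416667° lat.
south 55.66667, north 55.67083.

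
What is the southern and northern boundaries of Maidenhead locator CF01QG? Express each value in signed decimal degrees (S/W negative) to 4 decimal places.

Field C=2, F=5: +2·20° lon, +5·10° lat → SW at lon -140°, lat -40°.
Square 0, 1: +0·2° lon, +1·1° lat → SW at lon -140°, lat -39°.
Subsquare q=16, g=6: +16·0.0833333° lon, +6·0.0416667° lat → SW at lon -138.667°, lat -38.75°.
Cell spans 0.0833333° lon × 0.0416667° lat.
south -38.7500, north -38.7083.

-38.7500, -38.7083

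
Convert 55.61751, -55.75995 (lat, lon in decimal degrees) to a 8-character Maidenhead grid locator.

Add 180° to longitude and 90° to latitude: 124.24005, 145.61751.
Field: lon ⌊124.24005/20⌋ = 6 → G; lat ⌊145.61751/10⌋ = 14 → O.
Square: lon ⌊4.24005/2⌋ = 2; lat ⌊5.61751/1⌋ = 5.
Subsquare: lon ⌊0.24005/0.0833333⌋ = 2 → c; lat ⌊0.61751/0.0416667⌋ = 14 → o.
Extended square: lon ⌊0.07338/0.00833333⌋ = 8; lat ⌊0.03418/0.00416667⌋ = 8.

GO25co88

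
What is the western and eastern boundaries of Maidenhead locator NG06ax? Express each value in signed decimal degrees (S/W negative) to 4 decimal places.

Field N=13, G=6: +13·20° lon, +6·10° lat → SW at lon 80°, lat -30°.
Square 0, 6: +0·2° lon, +6·1° lat → SW at lon 80°, lat -24°.
Subsquare a=0, x=23: +0·0.0833333° lon, +23·0.0416667° lat → SW at lon 80°, lat -23.0417°.
Cell spans 0.0833333° lon × 0.0416667° lat.
west 80.0000, east 80.0833.

80.0000, 80.0833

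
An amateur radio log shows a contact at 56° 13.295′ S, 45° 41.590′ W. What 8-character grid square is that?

GD73ds66

Add 180° to longitude and 90° to latitude: 134.30683, 33.77842.
Field: lon ⌊134.30683/20⌋ = 6 → G; lat ⌊33.77842/10⌋ = 3 → D.
Square: lon ⌊14.30683/2⌋ = 7; lat ⌊3.77842/1⌋ = 3.
Subsquare: lon ⌊0.30683/0.0833333⌋ = 3 → d; lat ⌊0.77842/0.0416667⌋ = 18 → s.
Extended square: lon ⌊0.05683/0.00833333⌋ = 6; lat ⌊0.02842/0.00416667⌋ = 6.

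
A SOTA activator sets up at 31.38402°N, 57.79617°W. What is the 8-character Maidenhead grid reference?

GM11cj42

Offset from 180°W / 90°S: lon 122.20383°, lat 121.38402°.
Field: lon ⌊122.20383/20⌋ = 6 → G; lat ⌊121.38402/10⌋ = 12 → M.
Square: lon ⌊2.20383/2⌋ = 1; lat ⌊1.38402/1⌋ = 1.
Subsquare: lon ⌊0.20383/0.0833333⌋ = 2 → c; lat ⌊0.38402/0.0416667⌋ = 9 → j.
Extended square: lon ⌊0.03716/0.00833333⌋ = 4; lat ⌊0.00902/0.00416667⌋ = 2.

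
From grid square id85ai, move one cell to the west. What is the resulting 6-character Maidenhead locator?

ID75xi

Longitude subsquare a = 0; −1 → -1, wraps to 23 = x, carry into square.
Longitude square 8; −1 → 7.
The latitude characters are unchanged.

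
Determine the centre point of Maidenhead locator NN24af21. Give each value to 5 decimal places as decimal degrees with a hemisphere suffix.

Field N=13, N=13: +13·20° lon, +13·10° lat → SW at lon 80°, lat 40°.
Square 2, 4: +2·2° lon, +4·1° lat → SW at lon 84°, lat 44°.
Subsquare a=0, f=5: +0·0.0833333° lon, +5·0.0416667° lat → SW at lon 84°, lat 44.2083°.
Extended square 2, 1: +2·0.00833333° lon, +1·0.00416667° lat → SW at lon 84.0167°, lat 44.2125°.
Cell spans 0.00833333° lon × 0.00416667° lat. Centre is SW corner plus half of each.
latitude 44.21458° N, longitude 84.02083° E.

44.21458° N, 84.02083° E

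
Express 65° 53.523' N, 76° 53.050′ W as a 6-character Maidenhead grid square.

FP15nv

Add 180° to longitude and 90° to latitude: 103.1158, 155.8920.
Field (20°×10°, letters A–R): 103.1158/20 → 5 → F, 155.8920/10 → 15 → P; chars FP.
Square (2°×1°, digits 0–9): 3.1158/2 → 1, 5.8920/1 → 5; chars 15.
Subsquare (5′×2.5′, letters a–x): 1.1158/0.0833333 → 13 → n, 0.8920/0.0416667 → 21 → v; chars nv.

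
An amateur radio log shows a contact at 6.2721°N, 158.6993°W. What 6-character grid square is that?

Shift to the Maidenhead origin (180°W, 90°S): lon 21.3007, lat 96.2721.
Field: 21.3007/20 → 1 → B, 96.2721/10 → 9 → J; chars BJ.
Square: 1.3007/2 → 0, 6.2721/1 → 6; chars 06.
Subsquare: 1.3007/0.0833333 → 15 → p, 0.2721/0.0416667 → 6 → g; chars pg.

BJ06pg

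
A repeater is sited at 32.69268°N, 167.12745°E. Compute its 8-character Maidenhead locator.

RM32nq56

Offset from 180°W / 90°S: lon 347.12745°, lat 122.69268°.
Field (20°×10°, letters A–R): lon ⌊347.12745/20⌋ = 17 → R; lat ⌊122.69268/10⌋ = 12 → M.
Square (2°×1°, digits 0–9): lon ⌊7.12745/2⌋ = 3; lat ⌊2.69268/1⌋ = 2.
Subsquare (5′×2.5′, letters a–x): lon ⌊1.12745/0.0833333⌋ = 13 → n; lat ⌊0.69268/0.0416667⌋ = 16 → q.
Extended square (30″×15″, digits 0–9): lon ⌊0.04412/0.00833333⌋ = 5; lat ⌊0.02601/0.00416667⌋ = 6.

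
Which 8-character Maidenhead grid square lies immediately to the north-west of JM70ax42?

JM70ax33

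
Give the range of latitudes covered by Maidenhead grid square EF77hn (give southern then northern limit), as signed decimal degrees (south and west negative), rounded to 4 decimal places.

-32.4583, -32.4167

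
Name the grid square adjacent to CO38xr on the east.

CO48ar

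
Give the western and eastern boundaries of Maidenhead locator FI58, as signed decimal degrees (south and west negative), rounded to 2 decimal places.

-70.00, -68.00

Field F=5, I=8: +5·20° lon, +8·10° lat → SW at lon -80°, lat -10°.
Square 5, 8: +5·2° lon, +8·1° lat → SW at lon -70°, lat -2°.
Cell spans 2° lon × 1° lat.
west -70.00, east -68.00.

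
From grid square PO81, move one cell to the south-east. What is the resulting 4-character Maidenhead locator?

PO90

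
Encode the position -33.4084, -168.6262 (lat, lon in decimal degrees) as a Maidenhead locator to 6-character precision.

AF56qo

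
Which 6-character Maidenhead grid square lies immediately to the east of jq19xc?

JQ29ac

Longitude subsquare x = 23; +1 → 24, wraps to 0 = a, carry into square.
Longitude square 1; +1 → 2.
The latitude characters are unchanged.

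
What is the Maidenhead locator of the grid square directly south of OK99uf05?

Latitude extended square 5; −1 → 4.
The longitude characters are unchanged.

OK99uf04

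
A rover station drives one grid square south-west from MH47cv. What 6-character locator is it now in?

Longitude subsquare c = 2; −1 → 1 = b.
Latitude subsquare v = 21; −1 → 20 = u.

MH47bu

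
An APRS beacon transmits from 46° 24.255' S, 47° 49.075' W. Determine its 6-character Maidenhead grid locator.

GE63co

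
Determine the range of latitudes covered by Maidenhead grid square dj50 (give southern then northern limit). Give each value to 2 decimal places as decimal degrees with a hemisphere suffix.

0.00° N, 1.00° N

Field D=3, J=9: +3·20° lon, +9·10° lat → SW at lon -120°, lat 0°.
Square 5, 0: +5·2° lon, +0·1° lat → SW at lon -110°, lat 0°.
Cell spans 2° lon × 1° lat.
south 0.00° N, north 1.00° N.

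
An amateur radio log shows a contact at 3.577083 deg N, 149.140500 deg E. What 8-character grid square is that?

QJ43nn68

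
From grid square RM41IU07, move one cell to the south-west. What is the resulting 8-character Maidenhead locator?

Longitude extended square 0; −1 → -1, wraps to 9, carry into subsquare.
Longitude subsquare i = 8; −1 → 7 = h.
Latitude extended square 7; −1 → 6.

RM41hu96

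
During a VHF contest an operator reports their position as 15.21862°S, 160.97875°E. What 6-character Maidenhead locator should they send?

Add 180° to longitude and 90° to latitude: 340.9787, 74.7814.
Field (20°×10°, letters A–R): 340.9787/20 → 17 → R, 74.7814/10 → 7 → H; chars RH.
Square (2°×1°, digits 0–9): 0.9787/2 → 0, 4.7814/1 → 4; chars 04.
Subsquare (5′×2.5′, letters a–x): 0.9787/0.0833333 → 11 → l, 0.7814/0.0416667 → 18 → s; chars ls.

RH04ls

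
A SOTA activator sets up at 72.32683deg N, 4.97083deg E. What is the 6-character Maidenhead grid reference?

JQ22lh

Add 180° to longitude and 90° to latitude: 184.9708, 162.3268.
Field: lon ⌊184.9708/20⌋ = 9 → J; lat ⌊162.3268/10⌋ = 16 → Q.
Square: lon ⌊4.9708/2⌋ = 2; lat ⌊2.3268/1⌋ = 2.
Subsquare: lon ⌊0.9708/0.0833333⌋ = 11 → l; lat ⌊0.3268/0.0416667⌋ = 7 → h.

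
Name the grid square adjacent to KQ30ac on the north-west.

Longitude subsquare a = 0; −1 → -1, wraps to 23 = x, carry into square.
Longitude square 3; −1 → 2.
Latitude subsquare c = 2; +1 → 3 = d.

KQ20xd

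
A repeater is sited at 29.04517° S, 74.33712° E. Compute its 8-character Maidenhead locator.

MG70ew09

Shift to the Maidenhead origin (180°W, 90°S): lon 254.33712, lat 60.95483.
Field: 254.33712/20 → 12 → M, 60.95483/10 → 6 → G; chars MG.
Square: 14.33712/2 → 7, 0.95483/1 → 0; chars 70.
Subsquare: 0.33712/0.0833333 → 4 → e, 0.95483/0.0416667 → 22 → w; chars ew.
Extended square: 0.00379/0.00833333 → 0, 0.03816/0.00416667 → 9; chars 09.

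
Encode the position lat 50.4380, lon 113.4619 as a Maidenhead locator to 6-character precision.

OO60rk

Add 180° to longitude and 90° to latitude: 293.4619, 140.4380.
Field: lon ⌊293.4619/20⌋ = 14 → O; lat ⌊140.4380/10⌋ = 14 → O.
Square: lon ⌊13.4619/2⌋ = 6; lat ⌊0.4380/1⌋ = 0.
Subsquare: lon ⌊1.4619/0.0833333⌋ = 17 → r; lat ⌊0.4380/0.0416667⌋ = 10 → k.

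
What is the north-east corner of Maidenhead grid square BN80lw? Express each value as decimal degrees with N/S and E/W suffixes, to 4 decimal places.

Field B=1, N=13: +1·20° lon, +13·10° lat → SW at lon -160°, lat 40°.
Square 8, 0: +8·2° lon, +0·1° lat → SW at lon -144°, lat 40°.
Subsquare l=11, w=22: +11·0.0833333° lon, +22·0.0416667° lat → SW at lon -143.083°, lat 40.9167°.
Cell spans 0.0833333° lon × 0.0416667° lat. NE corner is SW corner plus one full cell.
latitude 40.9583° N, longitude 143.0000° W.

40.9583° N, 143.0000° W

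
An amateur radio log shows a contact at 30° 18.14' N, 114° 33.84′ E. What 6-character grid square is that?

OM70gh

Shift to the Maidenhead origin (180°W, 90°S): lon 294.5640, lat 120.3023.
Field: lon ⌊294.5640/20⌋ = 14 → O; lat ⌊120.3023/10⌋ = 12 → M.
Square: lon ⌊14.5640/2⌋ = 7; lat ⌊0.3023/1⌋ = 0.
Subsquare: lon ⌊0.5640/0.0833333⌋ = 6 → g; lat ⌊0.3023/0.0416667⌋ = 7 → h.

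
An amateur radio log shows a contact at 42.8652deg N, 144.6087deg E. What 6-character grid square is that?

QN22hu

Add 180° to longitude and 90° to latitude: 324.6087, 132.8652.
Field (20°×10°, letters A–R): lon ⌊324.6087/20⌋ = 16 → Q; lat ⌊132.8652/10⌋ = 13 → N.
Square (2°×1°, digits 0–9): lon ⌊4.6087/2⌋ = 2; lat ⌊2.8652/1⌋ = 2.
Subsquare (5′×2.5′, letters a–x): lon ⌊0.6087/0.0833333⌋ = 7 → h; lat ⌊0.8652/0.0416667⌋ = 20 → u.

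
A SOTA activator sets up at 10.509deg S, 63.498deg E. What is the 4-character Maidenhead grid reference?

Add 180° to longitude and 90° to latitude: 243.50, 79.49.
Field: 243.50/20 → 12 → M, 79.49/10 → 7 → H; chars MH.
Square: 3.50/2 → 1, 9.49/1 → 9; chars 19.

MH19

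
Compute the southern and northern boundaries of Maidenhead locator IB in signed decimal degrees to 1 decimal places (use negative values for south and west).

-80.0, -70.0

Field I=8, B=1: +8·20° lon, +1·10° lat → SW at lon -20°, lat -80°.
Cell spans 20° lon × 10° lat.
south -80.0, north -70.0.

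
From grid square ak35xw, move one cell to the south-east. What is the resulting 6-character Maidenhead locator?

AK45av

Longitude subsquare x = 23; +1 → 24, wraps to 0 = a, carry into square.
Longitude square 3; +1 → 4.
Latitude subsquare w = 22; −1 → 21 = v.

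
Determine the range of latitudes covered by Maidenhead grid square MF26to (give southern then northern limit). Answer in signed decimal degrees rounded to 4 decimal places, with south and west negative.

-33.4167, -33.3750

Field M=12, F=5: +12·20° lon, +5·10° lat → SW at lon 60°, lat -40°.
Square 2, 6: +2·2° lon, +6·1° lat → SW at lon 64°, lat -34°.
Subsquare t=19, o=14: +19·0.0833333° lon, +14·0.0416667° lat → SW at lon 65.5833°, lat -33.4167°.
Cell spans 0.0833333° lon × 0.0416667° lat.
south -33.4167, north -33.3750.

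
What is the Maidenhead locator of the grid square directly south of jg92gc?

JG92gb

Latitude subsquare c = 2; −1 → 1 = b.
The longitude characters are unchanged.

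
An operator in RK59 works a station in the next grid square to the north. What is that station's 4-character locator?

Latitude square 9; +1 → 10, wraps to 0, carry into field.
Latitude field K = 10; +1 → 11 = L.
The longitude characters are unchanged.

RL50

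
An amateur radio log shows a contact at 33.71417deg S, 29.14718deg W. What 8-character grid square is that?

HF56kg28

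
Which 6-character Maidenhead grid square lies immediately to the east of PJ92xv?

QJ02av

Longitude subsquare x = 23; +1 → 24, wraps to 0 = a, carry into square.
Longitude square 9; +1 → 10, wraps to 0, carry into field.
Longitude field P = 15; +1 → 16 = Q.
The latitude characters are unchanged.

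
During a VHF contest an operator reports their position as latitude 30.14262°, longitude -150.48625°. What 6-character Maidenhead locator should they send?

Offset from 180°W / 90°S: lon 29.5137°, lat 120.1426°.
Field (20°×10°, letters A–R): 29.5137/20 → 1 → B, 120.1426/10 → 12 → M; chars BM.
Square (2°×1°, digits 0–9): 9.5137/2 → 4, 0.1426/1 → 0; chars 40.
Subsquare (5′×2.5′, letters a–x): 1.5137/0.0833333 → 18 → s, 0.1426/0.0416667 → 3 → d; chars sd.

BM40sd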